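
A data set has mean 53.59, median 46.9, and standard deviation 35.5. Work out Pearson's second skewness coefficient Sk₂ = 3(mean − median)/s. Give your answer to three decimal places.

Sk₂ = 3(53.59 − 46.9) / 35.5 = 3 × 6.6900 / 35.5
    = 20.0700 / 35.5 ≈ 0.565

0.565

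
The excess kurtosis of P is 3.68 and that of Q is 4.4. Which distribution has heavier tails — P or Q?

Q

Higher excess kurtosis ⇒ heavier tails relative to the normal distribution.
3.68 vs 4.4: the larger is 4.4, so Q has heavier tails.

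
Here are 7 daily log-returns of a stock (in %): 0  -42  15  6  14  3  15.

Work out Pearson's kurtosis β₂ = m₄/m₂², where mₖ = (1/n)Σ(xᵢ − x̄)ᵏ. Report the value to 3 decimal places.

4.351

x̄ = 1.5714
Σ(xᵢ − x̄)² = 2437.7143 ⇒ m₂ = 348.24490
Σ(xᵢ − x̄)⁴ = 3693477.0262 ⇒ m₄ = 527639.57518
m₂² = 121274.50895
β₂ = m₄/m₂² = 527639.57518 / 121274.50895 ≈ 4.351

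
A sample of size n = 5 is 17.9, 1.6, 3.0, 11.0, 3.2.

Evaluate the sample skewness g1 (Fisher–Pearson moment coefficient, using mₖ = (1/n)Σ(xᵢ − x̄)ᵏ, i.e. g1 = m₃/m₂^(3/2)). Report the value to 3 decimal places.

x̄ = (17.9 + 1.6 + 3.0 + 11.0 + 3.2) / 5 = 7.3400
deviations (xᵢ − x̄): 10.5600, -5.7400, -4.3400, 3.6600, -4.1400
Σ(xᵢ − x̄)² = 193.8320 ⇒ m₂ = 193.8320/5 = 38.76640
Σ(xᵢ − x̄)³ = 884.7878 ⇒ m₃ = 884.7878/5 = 176.95757
m₂^(3/2) = 38.76640^(1.5) = 241.36995
g1 = m₃ / m₂^(3/2) = 176.95757 / 241.36995 ≈ 0.733

0.733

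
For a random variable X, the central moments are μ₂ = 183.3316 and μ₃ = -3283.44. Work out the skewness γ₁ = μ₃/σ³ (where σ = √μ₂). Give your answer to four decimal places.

σ = √μ₂ = √183.3316 = 13.54000
σ³ = μ₂^(3/2) = 2482.30986
γ₁ = μ₃/σ³ = -3283.44 / 2482.30986 ≈ -1.3227

-1.3227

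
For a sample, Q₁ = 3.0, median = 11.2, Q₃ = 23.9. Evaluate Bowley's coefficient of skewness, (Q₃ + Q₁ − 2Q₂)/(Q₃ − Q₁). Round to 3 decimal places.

numerator: Q₃ + Q₁ − 2Q₂ = 23.9 + 3.0 − 2×11.2 = 4.5000
denominator: Q₃ − Q₁ = 23.9 − 3.0 = 20.9000
Bowley skewness = 4.5000 / 20.9000 ≈ 0.215

0.215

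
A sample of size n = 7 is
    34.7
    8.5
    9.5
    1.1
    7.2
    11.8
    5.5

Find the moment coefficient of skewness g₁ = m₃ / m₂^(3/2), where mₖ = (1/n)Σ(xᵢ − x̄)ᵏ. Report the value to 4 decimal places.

x̄ = (34.7 + 8.5 + 9.5 + 1.1 + 7.2 + 11.8 + 5.5) / 7 = 11.1857
deviations (xᵢ − x̄): 23.5143, -2.6857, -1.6857, -10.0857, -3.9857, 0.6143, -5.6857
Σ(xᵢ − x̄)² = 713.2886 ⇒ m₂ = 713.2886/7 = 101.89837
Σ(xᵢ − x̄)³ = 11704.5705 ⇒ m₃ = 11704.5705/7 = 1672.08150
m₂^(3/2) = 101.89837^(1.5) = 1028.61023
g₁ = m₃ / m₂^(3/2) = 1672.08150 / 1028.61023 ≈ 1.6256

1.6256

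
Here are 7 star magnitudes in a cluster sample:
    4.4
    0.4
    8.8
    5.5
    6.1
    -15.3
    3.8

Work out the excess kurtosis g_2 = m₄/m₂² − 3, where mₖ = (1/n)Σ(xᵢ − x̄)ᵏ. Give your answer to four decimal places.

x̄ = 1.9571
Σ(xᵢ − x̄)² = 386.1371 ⇒ m₂ = 55.16245
Σ(xᵢ − x̄)⁴ = 91387.8910 ⇒ m₄ = 13055.41300
m₂² = 3042.89578
g_2 = m₄/m₂² − 3 = 4.29046 − 3 ≈ 1.2905

1.2905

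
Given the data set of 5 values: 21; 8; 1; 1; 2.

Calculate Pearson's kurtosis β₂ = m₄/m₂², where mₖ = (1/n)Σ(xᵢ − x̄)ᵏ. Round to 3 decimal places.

x̄ = 6.6000
Σ(xᵢ − x̄)² = 293.2000 ⇒ m₂ = 58.64000
Σ(xᵢ − x̄)⁴ = 45416.6560 ⇒ m₄ = 9083.33120
m₂² = 3438.64960
β₂ = m₄/m₂² = 9083.33120 / 3438.64960 ≈ 2.642

2.642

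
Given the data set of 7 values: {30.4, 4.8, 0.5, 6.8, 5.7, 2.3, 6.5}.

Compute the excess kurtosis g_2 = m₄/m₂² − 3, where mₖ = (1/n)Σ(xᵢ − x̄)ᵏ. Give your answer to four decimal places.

x̄ = 8.1429
Σ(xᵢ − x̄)² = 609.5771 ⇒ m₂ = 87.08245
Σ(xᵢ − x̄)⁴ = 250150.3500 ⇒ m₄ = 35735.76428
m₂² = 7583.35292
g_2 = m₄/m₂² − 3 = 4.71240 − 3 ≈ 1.7124

1.7124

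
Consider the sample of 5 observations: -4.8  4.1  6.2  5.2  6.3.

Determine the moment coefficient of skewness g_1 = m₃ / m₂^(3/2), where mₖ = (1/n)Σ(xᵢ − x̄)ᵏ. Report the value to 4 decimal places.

-1.3694

x̄ = (-4.8 + 4.1 + 6.2 + 5.2 + 6.3) / 5 = 3.4000
deviations (xᵢ − x̄): -8.2000, 0.7000, 2.8000, 1.8000, 2.9000
Σ(xᵢ − x̄)² = 87.2200 ⇒ m₂ = 87.2200/5 = 17.44400
Σ(xᵢ − x̄)³ = -498.8520 ⇒ m₃ = -498.8520/5 = -99.77040
m₂^(3/2) = 17.44400^(1.5) = 72.85664
g_1 = m₃ / m₂^(3/2) = -99.77040 / 72.85664 ≈ -1.3694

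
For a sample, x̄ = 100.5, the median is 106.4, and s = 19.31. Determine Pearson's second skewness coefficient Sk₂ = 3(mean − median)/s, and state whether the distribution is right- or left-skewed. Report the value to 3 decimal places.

Sk₂ = 3(100.5 − 106.4) / 19.31 = 3 × -5.9000 / 19.31
    = -17.7000 / 19.31 ≈ -0.917
Sk₂ < 0 ⇒ mean < median ⇒ left-skewed (negative skew).

-0.917, left-skewed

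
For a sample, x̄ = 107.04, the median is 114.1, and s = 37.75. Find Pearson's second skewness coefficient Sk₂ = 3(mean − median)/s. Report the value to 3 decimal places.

-0.561

Sk₂ = 3(107.04 − 114.1) / 37.75 = 3 × -7.0600 / 37.75
    = -21.1800 / 37.75 ≈ -0.561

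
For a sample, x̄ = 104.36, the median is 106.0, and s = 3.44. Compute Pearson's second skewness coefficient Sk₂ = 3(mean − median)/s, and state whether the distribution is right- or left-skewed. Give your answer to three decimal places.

-1.430, left-skewed

Sk₂ = 3(104.36 − 106.0) / 3.44 = 3 × -1.6400 / 3.44
    = -4.9200 / 3.44 ≈ -1.430
Sk₂ < 0 ⇒ mean < median ⇒ left-skewed (negative skew).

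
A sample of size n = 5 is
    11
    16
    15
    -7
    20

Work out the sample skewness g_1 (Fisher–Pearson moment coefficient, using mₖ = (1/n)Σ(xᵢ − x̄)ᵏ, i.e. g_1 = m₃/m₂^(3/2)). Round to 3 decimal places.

-1.167

x̄ = (11 + 16 + 15 - 7 + 20) / 5 = 11.0000
deviations (xᵢ − x̄): 0.0000, 5.0000, 4.0000, -18.0000, 9.0000
Σ(xᵢ − x̄)² = 446.0000 ⇒ m₂ = 446.0000/5 = 89.20000
Σ(xᵢ − x̄)³ = -4914.0000 ⇒ m₃ = -4914.0000/5 = -982.80000
m₂^(3/2) = 89.20000^(1.5) = 842.45610
g_1 = m₃ / m₂^(3/2) = -982.80000 / 842.45610 ≈ -1.167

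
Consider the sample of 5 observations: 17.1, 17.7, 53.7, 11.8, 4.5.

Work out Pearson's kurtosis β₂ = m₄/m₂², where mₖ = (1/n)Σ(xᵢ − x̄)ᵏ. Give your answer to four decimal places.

2.9154

x̄ = 20.9600
Σ(xᵢ − x̄)² = 1452.2720 ⇒ m₂ = 290.45440
Σ(xᵢ − x̄)⁴ = 1229764.9285 ⇒ m₄ = 245952.98570
m₂² = 84363.75848
β₂ = m₄/m₂² = 245952.98570 / 84363.75848 ≈ 2.9154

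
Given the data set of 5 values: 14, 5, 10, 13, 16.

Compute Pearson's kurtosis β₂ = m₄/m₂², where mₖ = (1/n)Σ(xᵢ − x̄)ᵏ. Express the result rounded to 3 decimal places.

x̄ = 11.6000
Σ(xᵢ − x̄)² = 73.2000 ⇒ m₂ = 14.64000
Σ(xᵢ − x̄)⁴ = 2315.8560 ⇒ m₄ = 463.17120
m₂² = 214.32960
β₂ = m₄/m₂² = 463.17120 / 214.32960 ≈ 2.161

2.161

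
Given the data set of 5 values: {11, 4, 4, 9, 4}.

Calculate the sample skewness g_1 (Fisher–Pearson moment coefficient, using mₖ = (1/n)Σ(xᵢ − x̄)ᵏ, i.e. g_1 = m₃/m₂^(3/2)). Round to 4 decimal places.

0.5404

x̄ = (11 + 4 + 4 + 9 + 4) / 5 = 6.4000
deviations (xᵢ − x̄): 4.6000, -2.4000, -2.4000, 2.6000, -2.4000
Σ(xᵢ − x̄)² = 45.2000 ⇒ m₂ = 45.2000/5 = 9.04000
Σ(xᵢ − x̄)³ = 73.4400 ⇒ m₃ = 73.4400/5 = 14.68800
m₂^(3/2) = 9.04000^(1.5) = 27.18020
g_1 = m₃ / m₂^(3/2) = 14.68800 / 27.18020 ≈ 0.5404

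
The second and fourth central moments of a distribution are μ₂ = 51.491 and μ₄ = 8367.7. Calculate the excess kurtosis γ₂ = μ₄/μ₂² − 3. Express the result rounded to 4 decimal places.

0.1560

μ₂² = 51.491² = 2651.32308
μ₄/μ₂² = 8367.7 / 2651.32308 = 3.15605
γ₂ = 3.15605 − 3 ≈ 0.1560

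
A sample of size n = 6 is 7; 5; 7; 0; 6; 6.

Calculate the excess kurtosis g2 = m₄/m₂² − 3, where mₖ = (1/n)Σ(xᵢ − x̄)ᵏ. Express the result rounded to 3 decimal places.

0.640

x̄ = 5.1667
Σ(xᵢ − x̄)² = 34.8333 ⇒ m₂ = 5.80556
Σ(xᵢ − x̄)⁴ = 736.1528 ⇒ m₄ = 122.69213
m₂² = 33.70448
g2 = m₄/m₂² − 3 = 3.64023 − 3 ≈ 0.640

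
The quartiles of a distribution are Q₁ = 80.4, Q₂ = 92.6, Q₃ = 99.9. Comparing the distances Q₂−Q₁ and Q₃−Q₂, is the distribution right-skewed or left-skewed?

Q₂ − Q₁ = 12.2;  Q₃ − Q₂ = 7.3
Q₂ − Q₁ > Q₃ − Q₂ ⇒ the lower half is more spread out ⇒ left-skewed.

left-skewed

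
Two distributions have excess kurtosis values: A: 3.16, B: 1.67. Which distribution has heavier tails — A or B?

Higher excess kurtosis ⇒ heavier tails relative to the normal distribution.
3.16 vs 1.67: the larger is 3.16, so A has heavier tails.

A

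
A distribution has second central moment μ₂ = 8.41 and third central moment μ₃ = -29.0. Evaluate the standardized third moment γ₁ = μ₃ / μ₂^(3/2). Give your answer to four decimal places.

-1.1891

σ = √μ₂ = √8.41 = 2.90000
σ³ = μ₂^(3/2) = 24.38900
γ₁ = μ₃/σ³ = -29.0 / 24.38900 ≈ -1.1891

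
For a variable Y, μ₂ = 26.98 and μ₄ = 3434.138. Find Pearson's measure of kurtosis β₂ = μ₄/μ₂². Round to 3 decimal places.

4.718

μ₂² = 26.98² = 727.92040
μ₄/μ₂² = 3434.138 / 727.92040 = 4.71774
β₂ ≈ 4.718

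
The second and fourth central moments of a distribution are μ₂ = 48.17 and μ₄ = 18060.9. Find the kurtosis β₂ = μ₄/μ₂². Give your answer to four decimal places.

7.7837

μ₂² = 48.17² = 2320.34890
μ₄/μ₂² = 18060.9 / 2320.34890 = 7.78370
β₂ ≈ 7.7837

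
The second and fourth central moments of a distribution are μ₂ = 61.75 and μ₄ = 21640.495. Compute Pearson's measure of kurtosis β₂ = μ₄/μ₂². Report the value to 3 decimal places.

μ₂² = 61.75² = 3813.06250
μ₄/μ₂² = 21640.495 / 3813.06250 = 5.67536
β₂ ≈ 5.675

5.675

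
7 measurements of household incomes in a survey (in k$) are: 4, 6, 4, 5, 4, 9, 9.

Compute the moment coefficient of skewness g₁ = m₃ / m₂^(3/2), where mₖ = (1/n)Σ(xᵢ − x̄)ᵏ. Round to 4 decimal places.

0.6521

x̄ = (4 + 6 + 4 + 5 + 4 + 9 + 9) / 7 = 5.8571
deviations (xᵢ − x̄): -1.8571, 0.1429, -1.8571, -0.8571, -1.8571, 3.1429, 3.1429
Σ(xᵢ − x̄)² = 30.8571 ⇒ m₂ = 30.8571/7 = 4.40816
Σ(xᵢ − x̄)³ = 42.2449 ⇒ m₃ = 42.2449/7 = 6.03499
m₂^(3/2) = 4.40816^(1.5) = 9.25521
g₁ = m₃ / m₂^(3/2) = 6.03499 / 9.25521 ≈ 0.6521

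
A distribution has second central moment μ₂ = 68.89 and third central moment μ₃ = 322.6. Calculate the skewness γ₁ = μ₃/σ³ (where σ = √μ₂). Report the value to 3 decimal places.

σ = √μ₂ = √68.89 = 8.30000
σ³ = μ₂^(3/2) = 571.78700
γ₁ = μ₃/σ³ = 322.6 / 571.78700 ≈ 0.564

0.564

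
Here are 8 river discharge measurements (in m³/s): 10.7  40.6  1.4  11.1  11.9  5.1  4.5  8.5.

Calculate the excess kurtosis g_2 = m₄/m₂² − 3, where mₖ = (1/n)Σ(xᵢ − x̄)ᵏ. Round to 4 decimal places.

2.1777

x̄ = 11.7250
Σ(xᵢ − x̄)² = 1048.3350 ⇒ m₂ = 131.04188
Σ(xᵢ − x̄)⁴ = 711290.5993 ⇒ m₄ = 88911.32491
m₂² = 17171.97300
g_2 = m₄/m₂² − 3 = 5.17770 − 3 ≈ 2.1777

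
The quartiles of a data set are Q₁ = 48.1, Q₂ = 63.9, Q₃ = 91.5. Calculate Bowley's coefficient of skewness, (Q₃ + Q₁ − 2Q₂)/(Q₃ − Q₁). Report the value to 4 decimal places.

numerator: Q₃ + Q₁ − 2Q₂ = 91.5 + 48.1 − 2×63.9 = 11.8000
denominator: Q₃ − Q₁ = 91.5 − 48.1 = 43.4000
Bowley skewness = 11.8000 / 43.4000 ≈ 0.2719

0.2719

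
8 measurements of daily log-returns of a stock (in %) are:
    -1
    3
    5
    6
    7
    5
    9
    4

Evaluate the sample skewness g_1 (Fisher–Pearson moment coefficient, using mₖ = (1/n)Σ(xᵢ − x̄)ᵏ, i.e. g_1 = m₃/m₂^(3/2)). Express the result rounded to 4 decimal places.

x̄ = (-1 + 3 + 5 + 6 + 7 + 5 + 9 + 4) / 8 = 4.7500
deviations (xᵢ − x̄): -5.7500, -1.7500, 0.2500, 1.2500, 2.2500, 0.2500, 4.2500, -0.7500
Σ(xᵢ − x̄)² = 61.5000 ⇒ m₂ = 61.5000/8 = 7.68750
Σ(xᵢ − x̄)³ = -105.7500 ⇒ m₃ = -105.7500/8 = -13.21875
m₂^(3/2) = 7.68750^(1.5) = 21.31462
g_1 = m₃ / m₂^(3/2) = -13.21875 / 21.31462 ≈ -0.6202

-0.6202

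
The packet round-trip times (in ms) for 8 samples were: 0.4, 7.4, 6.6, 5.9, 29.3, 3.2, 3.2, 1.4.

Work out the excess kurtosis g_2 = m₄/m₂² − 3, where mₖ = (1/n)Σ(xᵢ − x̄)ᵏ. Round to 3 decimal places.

x̄ = 7.1750
Σ(xᵢ − x̄)² = 602.3750 ⇒ m₂ = 75.29688
Σ(xᵢ − x̄)⁴ = 243346.7527 ⇒ m₄ = 30418.34409
m₂² = 5669.61938
g_2 = m₄/m₂² − 3 = 5.36515 − 3 ≈ 2.365

2.365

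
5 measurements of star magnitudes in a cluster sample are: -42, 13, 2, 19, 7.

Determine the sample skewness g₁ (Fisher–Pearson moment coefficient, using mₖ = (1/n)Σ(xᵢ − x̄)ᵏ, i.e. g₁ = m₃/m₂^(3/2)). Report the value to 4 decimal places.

-1.2445

x̄ = (-42 + 13 + 2 + 19 + 7) / 5 = -0.2000
deviations (xᵢ − x̄): -41.8000, 13.2000, 2.2000, 19.2000, 7.2000
Σ(xᵢ − x̄)² = 2346.8000 ⇒ m₂ = 2346.8000/5 = 469.36000
Σ(xᵢ − x̄)³ = -63272.8800 ⇒ m₃ = -63272.8800/5 = -12654.57600
m₂^(3/2) = 469.36000^(1.5) = 10168.55198
g₁ = m₃ / m₂^(3/2) = -12654.57600 / 10168.55198 ≈ -1.2445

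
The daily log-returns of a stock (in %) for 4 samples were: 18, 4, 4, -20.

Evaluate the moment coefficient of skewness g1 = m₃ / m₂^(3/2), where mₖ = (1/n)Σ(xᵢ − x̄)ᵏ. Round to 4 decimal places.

x̄ = (18 + 4 + 4 - 20) / 4 = 1.5000
deviations (xᵢ − x̄): 16.5000, 2.5000, 2.5000, -21.5000
Σ(xᵢ − x̄)² = 747.0000 ⇒ m₂ = 747.0000/4 = 186.75000
Σ(xᵢ − x̄)³ = -5415.0000 ⇒ m₃ = -5415.0000/4 = -1353.75000
m₂^(3/2) = 186.75000^(1.5) = 2552.06021
g1 = m₃ / m₂^(3/2) = -1353.75000 / 2552.06021 ≈ -0.5305

-0.5305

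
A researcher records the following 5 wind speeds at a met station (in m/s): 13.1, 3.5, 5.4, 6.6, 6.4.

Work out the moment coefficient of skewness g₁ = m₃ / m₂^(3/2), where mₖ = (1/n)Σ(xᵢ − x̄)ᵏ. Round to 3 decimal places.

x̄ = (13.1 + 3.5 + 5.4 + 6.6 + 6.4) / 5 = 7.0000
deviations (xᵢ − x̄): 6.1000, -3.5000, -1.6000, -0.4000, -0.6000
Σ(xᵢ − x̄)² = 52.5400 ⇒ m₂ = 52.5400/5 = 10.50800
Σ(xᵢ − x̄)³ = 179.7300 ⇒ m₃ = 179.7300/5 = 35.94600
m₂^(3/2) = 10.50800^(1.5) = 34.06278
g₁ = m₃ / m₂^(3/2) = 35.94600 / 34.06278 ≈ 1.055

1.055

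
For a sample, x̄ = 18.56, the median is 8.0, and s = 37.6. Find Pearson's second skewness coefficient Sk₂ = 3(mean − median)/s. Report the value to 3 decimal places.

Sk₂ = 3(18.56 − 8.0) / 37.6 = 3 × 10.5600 / 37.6
    = 31.6800 / 37.6 ≈ 0.843

0.843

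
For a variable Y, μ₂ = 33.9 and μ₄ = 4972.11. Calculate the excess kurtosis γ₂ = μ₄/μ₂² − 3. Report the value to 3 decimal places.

μ₂² = 33.9² = 1149.21000
μ₄/μ₂² = 4972.11 / 1149.21000 = 4.32655
γ₂ = 4.32655 − 3 ≈ 1.327

1.327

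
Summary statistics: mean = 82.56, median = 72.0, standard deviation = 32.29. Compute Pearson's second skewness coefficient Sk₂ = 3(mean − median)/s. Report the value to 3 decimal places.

0.981

Sk₂ = 3(82.56 − 72.0) / 32.29 = 3 × 10.5600 / 32.29
    = 31.6800 / 32.29 ≈ 0.981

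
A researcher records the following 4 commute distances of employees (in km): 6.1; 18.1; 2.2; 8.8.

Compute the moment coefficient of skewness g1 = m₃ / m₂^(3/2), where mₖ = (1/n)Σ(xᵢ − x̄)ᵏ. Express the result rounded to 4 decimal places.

x̄ = (6.1 + 18.1 + 2.2 + 8.8) / 4 = 8.8000
deviations (xᵢ − x̄): -2.7000, 9.3000, -6.6000, 0.0000
Σ(xᵢ − x̄)² = 137.3400 ⇒ m₂ = 137.3400/4 = 34.33500
Σ(xᵢ − x̄)³ = 497.1780 ⇒ m₃ = 497.1780/4 = 124.29450
m₂^(3/2) = 34.33500^(1.5) = 201.18962
g1 = m₃ / m₂^(3/2) = 124.29450 / 201.18962 ≈ 0.6178

0.6178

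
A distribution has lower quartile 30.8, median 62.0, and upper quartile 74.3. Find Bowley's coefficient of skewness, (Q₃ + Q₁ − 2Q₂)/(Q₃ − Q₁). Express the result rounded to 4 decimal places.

numerator: Q₃ + Q₁ − 2Q₂ = 74.3 + 30.8 − 2×62.0 = -18.9000
denominator: Q₃ − Q₁ = 74.3 − 30.8 = 43.5000
Bowley skewness = -18.9000 / 43.5000 ≈ -0.4345

-0.4345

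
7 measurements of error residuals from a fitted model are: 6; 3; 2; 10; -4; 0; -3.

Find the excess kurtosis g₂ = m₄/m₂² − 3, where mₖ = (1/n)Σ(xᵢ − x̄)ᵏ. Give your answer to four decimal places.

x̄ = 2.0000
Σ(xᵢ − x̄)² = 146.0000 ⇒ m₂ = 20.85714
Σ(xᵢ − x̄)⁴ = 6290.0000 ⇒ m₄ = 898.57143
m₂² = 435.02041
g₂ = m₄/m₂² − 3 = 2.06558 − 3 ≈ -0.9344

-0.9344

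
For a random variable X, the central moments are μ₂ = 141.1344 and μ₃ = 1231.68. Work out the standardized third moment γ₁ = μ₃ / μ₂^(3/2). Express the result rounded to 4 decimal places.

0.7346

σ = √μ₂ = √141.1344 = 11.88000
σ³ = μ₂^(3/2) = 1676.67667
γ₁ = μ₃/σ³ = 1231.68 / 1676.67667 ≈ 0.7346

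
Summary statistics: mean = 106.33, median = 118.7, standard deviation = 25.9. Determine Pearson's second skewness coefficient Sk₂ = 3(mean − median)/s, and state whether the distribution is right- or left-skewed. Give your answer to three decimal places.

-1.433, left-skewed

Sk₂ = 3(106.33 − 118.7) / 25.9 = 3 × -12.3700 / 25.9
    = -37.1100 / 25.9 ≈ -1.433
Sk₂ < 0 ⇒ mean < median ⇒ left-skewed (negative skew).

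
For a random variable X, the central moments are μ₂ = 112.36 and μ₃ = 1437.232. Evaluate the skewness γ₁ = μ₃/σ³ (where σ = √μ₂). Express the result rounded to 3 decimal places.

σ = √μ₂ = √112.36 = 10.60000
σ³ = μ₂^(3/2) = 1191.01600
γ₁ = μ₃/σ³ = 1437.232 / 1191.01600 ≈ 1.207

1.207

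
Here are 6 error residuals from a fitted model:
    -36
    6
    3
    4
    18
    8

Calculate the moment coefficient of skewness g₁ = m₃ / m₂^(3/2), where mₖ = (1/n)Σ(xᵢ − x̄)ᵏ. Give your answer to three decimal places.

x̄ = (-36 + 6 + 3 + 4 + 18 + 8) / 6 = 0.5000
deviations (xᵢ − x̄): -36.5000, 5.5000, 2.5000, 3.5000, 17.5000, 7.5000
Σ(xᵢ − x̄)² = 1743.5000 ⇒ m₂ = 1743.5000/6 = 290.58333
Σ(xᵢ − x̄)³ = -42621.0000 ⇒ m₃ = -42621.0000/6 = -7103.50000
m₂^(3/2) = 290.58333^(1.5) = 4953.43025
g₁ = m₃ / m₂^(3/2) = -7103.50000 / 4953.43025 ≈ -1.434

-1.434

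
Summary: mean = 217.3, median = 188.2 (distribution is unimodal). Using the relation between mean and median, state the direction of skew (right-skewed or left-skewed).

right-skewed

mean − median = 217.3 − 188.2 = 29.1
mean > median ⇒ the longer tail is on the right ⇒ right-skewed (positively skewed).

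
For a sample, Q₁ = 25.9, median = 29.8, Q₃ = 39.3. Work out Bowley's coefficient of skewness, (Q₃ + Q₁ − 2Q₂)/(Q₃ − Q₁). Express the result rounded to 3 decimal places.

numerator: Q₃ + Q₁ − 2Q₂ = 39.3 + 25.9 − 2×29.8 = 5.6000
denominator: Q₃ − Q₁ = 39.3 − 25.9 = 13.4000
Bowley skewness = 5.6000 / 13.4000 ≈ 0.418

0.418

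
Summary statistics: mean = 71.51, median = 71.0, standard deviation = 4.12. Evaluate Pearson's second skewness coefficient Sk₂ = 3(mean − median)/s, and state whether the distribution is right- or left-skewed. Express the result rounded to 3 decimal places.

Sk₂ = 3(71.51 − 71.0) / 4.12 = 3 × 0.5100 / 4.12
    = 1.5300 / 4.12 ≈ 0.371
Sk₂ > 0 ⇒ mean > median ⇒ right-skewed (positive skew).

0.371, right-skewed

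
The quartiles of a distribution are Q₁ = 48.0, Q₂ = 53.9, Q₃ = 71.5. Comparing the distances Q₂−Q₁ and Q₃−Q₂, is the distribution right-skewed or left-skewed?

right-skewed

Q₂ − Q₁ = 5.9;  Q₃ − Q₂ = 17.6
Q₃ − Q₂ > Q₂ − Q₁ ⇒ the upper half is more spread out ⇒ right-skewed.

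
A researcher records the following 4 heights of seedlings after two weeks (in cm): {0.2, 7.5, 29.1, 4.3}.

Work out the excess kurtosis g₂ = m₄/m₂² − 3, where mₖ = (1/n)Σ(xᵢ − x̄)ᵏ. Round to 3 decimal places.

x̄ = 10.2750
Σ(xᵢ − x̄)² = 499.2875 ⇒ m₂ = 124.82188
Σ(xᵢ − x̄)⁴ = 137222.8535 ⇒ m₄ = 34305.71338
m₂² = 15580.50048
g₂ = m₄/m₂² − 3 = 2.20184 − 3 ≈ -0.798

-0.798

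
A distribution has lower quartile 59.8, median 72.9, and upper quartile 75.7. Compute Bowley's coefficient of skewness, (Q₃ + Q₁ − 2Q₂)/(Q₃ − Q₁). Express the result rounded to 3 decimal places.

numerator: Q₃ + Q₁ − 2Q₂ = 75.7 + 59.8 − 2×72.9 = -10.3000
denominator: Q₃ − Q₁ = 75.7 − 59.8 = 15.9000
Bowley skewness = -10.3000 / 15.9000 ≈ -0.648

-0.648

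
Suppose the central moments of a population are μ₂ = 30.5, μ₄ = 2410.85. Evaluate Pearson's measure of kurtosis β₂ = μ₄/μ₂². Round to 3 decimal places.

μ₂² = 30.5² = 930.25000
μ₄/μ₂² = 2410.85 / 930.25000 = 2.59162
β₂ ≈ 2.592

2.592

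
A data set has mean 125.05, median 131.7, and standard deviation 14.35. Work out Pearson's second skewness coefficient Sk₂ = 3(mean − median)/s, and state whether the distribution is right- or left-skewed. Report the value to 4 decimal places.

-1.3902, left-skewed

Sk₂ = 3(125.05 − 131.7) / 14.35 = 3 × -6.6500 / 14.35
    = -19.9500 / 14.35 ≈ -1.3902
Sk₂ < 0 ⇒ mean < median ⇒ left-skewed (negative skew).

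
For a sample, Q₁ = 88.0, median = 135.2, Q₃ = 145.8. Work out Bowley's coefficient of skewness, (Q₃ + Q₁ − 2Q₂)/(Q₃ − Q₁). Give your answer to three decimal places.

numerator: Q₃ + Q₁ − 2Q₂ = 145.8 + 88.0 − 2×135.2 = -36.6000
denominator: Q₃ − Q₁ = 145.8 − 88.0 = 57.8000
Bowley skewness = -36.6000 / 57.8000 ≈ -0.633

-0.633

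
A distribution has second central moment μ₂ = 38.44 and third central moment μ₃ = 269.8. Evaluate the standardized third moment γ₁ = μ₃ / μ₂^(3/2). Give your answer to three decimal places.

1.132

σ = √μ₂ = √38.44 = 6.20000
σ³ = μ₂^(3/2) = 238.32800
γ₁ = μ₃/σ³ = 269.8 / 238.32800 ≈ 1.132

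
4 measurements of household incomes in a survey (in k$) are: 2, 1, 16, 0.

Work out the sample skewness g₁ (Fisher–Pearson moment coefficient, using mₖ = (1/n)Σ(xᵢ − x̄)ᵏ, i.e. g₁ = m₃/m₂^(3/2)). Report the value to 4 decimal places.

1.1143

x̄ = (2 + 1 + 16 + 0) / 4 = 4.7500
deviations (xᵢ − x̄): -2.7500, -3.7500, 11.2500, -4.7500
Σ(xᵢ − x̄)² = 170.7500 ⇒ m₂ = 170.7500/4 = 42.68750
Σ(xᵢ − x̄)³ = 1243.1250 ⇒ m₃ = 1243.1250/4 = 310.78125
m₂^(3/2) = 42.68750^(1.5) = 278.90165
g₁ = m₃ / m₂^(3/2) = 310.78125 / 278.90165 ≈ 1.1143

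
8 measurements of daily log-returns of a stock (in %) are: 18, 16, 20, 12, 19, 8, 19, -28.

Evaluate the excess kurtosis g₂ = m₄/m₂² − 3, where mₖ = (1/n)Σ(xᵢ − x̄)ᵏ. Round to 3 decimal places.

x̄ = 10.5000
Σ(xᵢ − x̄)² = 1812.0000 ⇒ m₂ = 226.50000
Σ(xᵢ − x̄)⁴ = 2219773.5000 ⇒ m₄ = 277471.68750
m₂² = 51302.25000
g₂ = m₄/m₂² − 3 = 5.40857 − 3 ≈ 2.409

2.409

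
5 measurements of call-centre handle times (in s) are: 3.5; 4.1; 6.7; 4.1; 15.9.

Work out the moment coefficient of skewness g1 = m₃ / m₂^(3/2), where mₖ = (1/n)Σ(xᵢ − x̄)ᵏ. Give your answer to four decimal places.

x̄ = (3.5 + 4.1 + 6.7 + 4.1 + 15.9) / 5 = 6.8600
deviations (xᵢ − x̄): -3.3600, -2.7600, -0.1600, -2.7600, 9.0400
Σ(xᵢ − x̄)² = 108.2720 ⇒ m₂ = 108.2720/5 = 21.65440
Σ(xᵢ − x̄)³ = 658.7770 ⇒ m₃ = 658.7770/5 = 131.75539
m₂^(3/2) = 21.65440^(1.5) = 100.76721
g1 = m₃ / m₂^(3/2) = 131.75539 / 100.76721 ≈ 1.3075

1.3075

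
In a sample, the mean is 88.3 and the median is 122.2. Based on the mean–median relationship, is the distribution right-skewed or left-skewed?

mean − median = 88.3 − 122.2 = -33.9
mean < median ⇒ the longer tail is on the left ⇒ left-skewed (negatively skewed).

left-skewed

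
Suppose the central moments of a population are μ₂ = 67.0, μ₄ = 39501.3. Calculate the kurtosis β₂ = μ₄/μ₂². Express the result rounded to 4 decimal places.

μ₂² = 67.0² = 4489.00000
μ₄/μ₂² = 39501.3 / 4489.00000 = 8.79958
β₂ ≈ 8.7996

8.7996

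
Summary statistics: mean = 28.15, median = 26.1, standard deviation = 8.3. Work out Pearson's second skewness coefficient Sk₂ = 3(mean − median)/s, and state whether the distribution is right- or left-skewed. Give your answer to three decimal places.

0.741, right-skewed

Sk₂ = 3(28.15 − 26.1) / 8.3 = 3 × 2.0500 / 8.3
    = 6.1500 / 8.3 ≈ 0.741
Sk₂ > 0 ⇒ mean > median ⇒ right-skewed (positive skew).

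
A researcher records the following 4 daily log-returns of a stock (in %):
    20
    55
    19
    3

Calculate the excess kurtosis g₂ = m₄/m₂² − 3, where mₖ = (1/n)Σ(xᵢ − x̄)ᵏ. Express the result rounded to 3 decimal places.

-0.888

x̄ = 24.2500
Σ(xᵢ − x̄)² = 1442.7500 ⇒ m₂ = 360.68750
Σ(xᵢ − x̄)⁴ = 1099083.0781 ⇒ m₄ = 274770.76953
m₂² = 130095.47266
g₂ = m₄/m₂² − 3 = 2.11207 − 3 ≈ -0.888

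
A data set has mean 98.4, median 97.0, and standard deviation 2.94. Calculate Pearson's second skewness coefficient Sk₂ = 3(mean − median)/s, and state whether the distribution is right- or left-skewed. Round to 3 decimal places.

Sk₂ = 3(98.4 − 97.0) / 2.94 = 3 × 1.4000 / 2.94
    = 4.2000 / 2.94 ≈ 1.429
Sk₂ > 0 ⇒ mean > median ⇒ right-skewed (positive skew).

1.429, right-skewed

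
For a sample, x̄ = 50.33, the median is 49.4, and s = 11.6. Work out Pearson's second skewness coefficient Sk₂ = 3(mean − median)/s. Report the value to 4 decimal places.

Sk₂ = 3(50.33 − 49.4) / 11.6 = 3 × 0.9300 / 11.6
    = 2.7900 / 11.6 ≈ 0.2405

0.2405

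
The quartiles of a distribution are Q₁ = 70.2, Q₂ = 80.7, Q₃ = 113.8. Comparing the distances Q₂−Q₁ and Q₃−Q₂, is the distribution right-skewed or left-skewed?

right-skewed

Q₂ − Q₁ = 10.5;  Q₃ − Q₂ = 33.1
Q₃ − Q₂ > Q₂ − Q₁ ⇒ the upper half is more spread out ⇒ right-skewed.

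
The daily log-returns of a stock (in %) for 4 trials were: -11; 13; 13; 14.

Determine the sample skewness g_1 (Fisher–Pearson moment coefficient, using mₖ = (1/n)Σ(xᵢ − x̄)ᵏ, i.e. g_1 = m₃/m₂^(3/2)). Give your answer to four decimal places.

x̄ = (-11 + 13 + 13 + 14) / 4 = 7.2500
deviations (xᵢ − x̄): -18.2500, 5.7500, 5.7500, 6.7500
Σ(xᵢ − x̄)² = 444.7500 ⇒ m₂ = 444.7500/4 = 111.18750
Σ(xᵢ − x̄)³ = -5390.6250 ⇒ m₃ = -5390.6250/4 = -1347.65625
m₂^(3/2) = 111.18750^(1.5) = 1172.42197
g_1 = m₃ / m₂^(3/2) = -1347.65625 / 1172.42197 ≈ -1.1495

-1.1495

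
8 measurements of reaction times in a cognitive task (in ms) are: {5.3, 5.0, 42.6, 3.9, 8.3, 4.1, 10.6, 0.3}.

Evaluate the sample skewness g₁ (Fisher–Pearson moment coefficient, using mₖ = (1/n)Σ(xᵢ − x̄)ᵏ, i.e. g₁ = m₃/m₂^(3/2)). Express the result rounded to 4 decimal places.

2.0413

x̄ = (5.3 + 5.0 + 42.6 + 3.9 + 8.3 + 4.1 + 10.6 + 0.3) / 8 = 10.0125
deviations (xᵢ − x̄): -4.7125, -5.0125, 32.5875, -6.1125, -1.7125, -5.9125, 0.5875, -9.7125
Σ(xᵢ − x̄)² = 1279.2088 ⇒ m₂ = 1279.2088/8 = 159.90109
Σ(xᵢ − x̄)³ = 33019.4527 ⇒ m₃ = 33019.4527/8 = 4127.43158
m₂^(3/2) = 159.90109^(1.5) = 2021.98138
g₁ = m₃ / m₂^(3/2) = 4127.43158 / 2021.98138 ≈ 2.0413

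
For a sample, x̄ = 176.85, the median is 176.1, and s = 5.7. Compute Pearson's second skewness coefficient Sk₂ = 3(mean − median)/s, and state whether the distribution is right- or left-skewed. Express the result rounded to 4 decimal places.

0.3947, right-skewed

Sk₂ = 3(176.85 − 176.1) / 5.7 = 3 × 0.7500 / 5.7
    = 2.2500 / 5.7 ≈ 0.3947
Sk₂ > 0 ⇒ mean > median ⇒ right-skewed (positive skew).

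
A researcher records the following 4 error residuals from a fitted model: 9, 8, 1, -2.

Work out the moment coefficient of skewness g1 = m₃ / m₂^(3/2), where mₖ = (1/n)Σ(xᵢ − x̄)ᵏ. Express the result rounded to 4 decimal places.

-0.1354

x̄ = (9 + 8 + 1 - 2) / 4 = 4.0000
deviations (xᵢ − x̄): 5.0000, 4.0000, -3.0000, -6.0000
Σ(xᵢ − x̄)² = 86.0000 ⇒ m₂ = 86.0000/4 = 21.50000
Σ(xᵢ − x̄)³ = -54.0000 ⇒ m₃ = -54.0000/4 = -13.50000
m₂^(3/2) = 21.50000^(1.5) = 99.69140
g1 = m₃ / m₂^(3/2) = -13.50000 / 99.69140 ≈ -0.1354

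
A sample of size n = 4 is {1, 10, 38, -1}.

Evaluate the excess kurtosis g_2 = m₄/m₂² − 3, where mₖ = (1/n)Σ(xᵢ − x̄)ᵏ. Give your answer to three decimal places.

x̄ = 12.0000
Σ(xᵢ − x̄)² = 970.0000 ⇒ m₂ = 242.50000
Σ(xᵢ − x̄)⁴ = 500194.0000 ⇒ m₄ = 125048.50000
m₂² = 58806.25000
g_2 = m₄/m₂² − 3 = 2.12645 − 3 ≈ -0.874

-0.874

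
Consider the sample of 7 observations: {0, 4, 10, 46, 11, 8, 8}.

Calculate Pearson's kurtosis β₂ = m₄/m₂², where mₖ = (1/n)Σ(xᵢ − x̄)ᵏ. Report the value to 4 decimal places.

4.6445

x̄ = 12.4286
Σ(xᵢ − x̄)² = 1399.7143 ⇒ m₂ = 199.95918
Σ(xᵢ − x̄)⁴ = 1299936.8222 ⇒ m₄ = 185705.26031
m₂² = 39983.67514
β₂ = m₄/m₂² = 185705.26031 / 39983.67514 ≈ 4.6445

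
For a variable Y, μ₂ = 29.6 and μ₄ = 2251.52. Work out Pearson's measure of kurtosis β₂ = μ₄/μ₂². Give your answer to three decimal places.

μ₂² = 29.6² = 876.16000
μ₄/μ₂² = 2251.52 / 876.16000 = 2.56976
β₂ ≈ 2.570

2.570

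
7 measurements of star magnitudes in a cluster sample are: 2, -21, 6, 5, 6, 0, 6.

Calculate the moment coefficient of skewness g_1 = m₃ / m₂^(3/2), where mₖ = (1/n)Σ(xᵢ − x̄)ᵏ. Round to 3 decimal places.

-1.813

x̄ = (2 - 21 + 6 + 5 + 6 + 0 + 6) / 7 = 0.5714
deviations (xᵢ − x̄): 1.4286, -21.5714, 5.4286, 4.4286, 5.4286, -0.5714, 5.4286
Σ(xᵢ − x̄)² = 575.7143 ⇒ m₂ = 575.7143/7 = 82.24490
Σ(xᵢ − x̄)³ = -9468.2449 ⇒ m₃ = -9468.2449/7 = -1352.60641
m₂^(3/2) = 82.24490^(1.5) = 745.87053
g_1 = m₃ / m₂^(3/2) = -1352.60641 / 745.87053 ≈ -1.813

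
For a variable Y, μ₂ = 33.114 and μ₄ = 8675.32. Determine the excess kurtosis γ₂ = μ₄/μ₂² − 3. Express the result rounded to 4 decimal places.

μ₂² = 33.114² = 1096.53700
μ₄/μ₂² = 8675.32 / 1096.53700 = 7.91156
γ₂ = 7.91156 − 3 ≈ 4.9116

4.9116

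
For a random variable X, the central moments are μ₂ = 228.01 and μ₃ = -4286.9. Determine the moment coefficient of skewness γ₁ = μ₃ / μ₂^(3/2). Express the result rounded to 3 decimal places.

σ = √μ₂ = √228.01 = 15.10000
σ³ = μ₂^(3/2) = 3442.95100
γ₁ = μ₃/σ³ = -4286.9 / 3442.95100 ≈ -1.245

-1.245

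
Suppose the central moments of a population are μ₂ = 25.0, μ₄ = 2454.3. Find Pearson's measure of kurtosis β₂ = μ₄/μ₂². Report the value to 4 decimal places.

μ₂² = 25.0² = 625.00000
μ₄/μ₂² = 2454.3 / 625.00000 = 3.92688
β₂ ≈ 3.9269

3.9269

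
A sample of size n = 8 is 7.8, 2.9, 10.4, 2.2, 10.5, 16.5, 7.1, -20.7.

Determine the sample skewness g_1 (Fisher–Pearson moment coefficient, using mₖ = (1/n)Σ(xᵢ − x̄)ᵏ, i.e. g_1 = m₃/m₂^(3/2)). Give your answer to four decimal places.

x̄ = (7.8 + 2.9 + 10.4 + 2.2 + 10.5 + 16.5 + 7.1 - 20.7) / 8 = 4.5875
deviations (xᵢ − x̄): 3.2125, -1.6875, 5.8125, -2.3875, 5.9125, 11.9125, 2.5125, -25.2875
Σ(xᵢ − x̄)² = 875.2888 ⇒ m₂ = 875.2888/8 = 109.41109
Σ(xᵢ − x̄)³ = -14046.1477 ⇒ m₃ = -14046.1477/8 = -1755.76846
m₂^(3/2) = 109.41109^(1.5) = 1144.43739
g_1 = m₃ / m₂^(3/2) = -1755.76846 / 1144.43739 ≈ -1.5342

-1.5342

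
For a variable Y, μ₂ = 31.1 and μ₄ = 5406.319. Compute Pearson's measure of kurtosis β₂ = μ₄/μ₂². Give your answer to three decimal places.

5.590

μ₂² = 31.1² = 967.21000
μ₄/μ₂² = 5406.319 / 967.21000 = 5.58960
β₂ ≈ 5.590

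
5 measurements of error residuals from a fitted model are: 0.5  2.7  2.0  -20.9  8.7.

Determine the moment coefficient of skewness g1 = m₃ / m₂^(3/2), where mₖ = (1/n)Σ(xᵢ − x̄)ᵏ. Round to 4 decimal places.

x̄ = (0.5 + 2.7 + 2.0 - 20.9 + 8.7) / 5 = -1.4000
deviations (xᵢ − x̄): 1.9000, 4.1000, 3.4000, -19.5000, 10.1000
Σ(xᵢ − x̄)² = 514.2400 ⇒ m₂ = 514.2400/5 = 102.84800
Σ(xᵢ − x̄)³ = -6269.4900 ⇒ m₃ = -6269.4900/5 = -1253.89800
m₂^(3/2) = 102.84800^(1.5) = 1043.02274
g1 = m₃ / m₂^(3/2) = -1253.89800 / 1043.02274 ≈ -1.2022

-1.2022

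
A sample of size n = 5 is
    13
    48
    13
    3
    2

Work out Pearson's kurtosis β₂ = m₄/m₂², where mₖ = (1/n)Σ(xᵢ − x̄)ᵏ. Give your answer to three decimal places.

2.876

x̄ = 15.8000
Σ(xᵢ − x̄)² = 1406.8000 ⇒ m₂ = 281.36000
Σ(xᵢ − x̄)⁴ = 1138271.0560 ⇒ m₄ = 227654.21120
m₂² = 79163.44960
β₂ = m₄/m₂² = 227654.21120 / 79163.44960 ≈ 2.876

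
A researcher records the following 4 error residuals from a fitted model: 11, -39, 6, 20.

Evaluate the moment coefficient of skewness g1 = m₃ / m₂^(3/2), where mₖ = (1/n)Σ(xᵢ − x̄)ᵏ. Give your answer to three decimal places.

-0.986

x̄ = (11 - 39 + 6 + 20) / 4 = -0.5000
deviations (xᵢ − x̄): 11.5000, -38.5000, 6.5000, 20.5000
Σ(xᵢ − x̄)² = 2077.0000 ⇒ m₂ = 2077.0000/4 = 519.25000
Σ(xᵢ − x̄)³ = -46656.0000 ⇒ m₃ = -46656.0000/4 = -11664.00000
m₂^(3/2) = 519.25000^(1.5) = 11832.17973
g1 = m₃ / m₂^(3/2) = -11664.00000 / 11832.17973 ≈ -0.986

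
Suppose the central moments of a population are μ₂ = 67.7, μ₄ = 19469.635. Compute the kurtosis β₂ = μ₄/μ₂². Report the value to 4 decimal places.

μ₂² = 67.7² = 4583.29000
μ₄/μ₂² = 19469.635 / 4583.29000 = 4.24796
β₂ ≈ 4.2480

4.2480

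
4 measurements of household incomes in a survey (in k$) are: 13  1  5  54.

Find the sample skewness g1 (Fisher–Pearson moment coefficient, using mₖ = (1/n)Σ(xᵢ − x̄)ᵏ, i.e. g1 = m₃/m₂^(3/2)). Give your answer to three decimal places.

x̄ = (13 + 1 + 5 + 54) / 4 = 18.2500
deviations (xᵢ − x̄): -5.2500, -17.2500, -13.2500, 35.7500
Σ(xᵢ − x̄)² = 1778.7500 ⇒ m₂ = 1778.7500/4 = 444.68750
Σ(xᵢ − x̄)³ = 38086.8750 ⇒ m₃ = 38086.8750/4 = 9521.71875
m₂^(3/2) = 444.68750^(1.5) = 9377.39873
g1 = m₃ / m₂^(3/2) = 9521.71875 / 9377.39873 ≈ 1.015

1.015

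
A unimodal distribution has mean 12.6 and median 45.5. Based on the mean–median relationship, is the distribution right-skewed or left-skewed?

mean − median = 12.6 − 45.5 = -32.9
mean < median ⇒ the longer tail is on the left ⇒ left-skewed (negatively skewed).

left-skewed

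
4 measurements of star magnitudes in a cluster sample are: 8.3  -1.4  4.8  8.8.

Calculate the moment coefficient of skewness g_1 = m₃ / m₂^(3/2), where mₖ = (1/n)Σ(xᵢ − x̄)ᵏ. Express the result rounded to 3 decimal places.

-0.727

x̄ = (8.3 - 1.4 + 4.8 + 8.8) / 4 = 5.1250
deviations (xᵢ − x̄): 3.1750, -6.5250, -0.3250, 3.6750
Σ(xᵢ − x̄)² = 66.2675 ⇒ m₂ = 66.2675/4 = 16.56688
Σ(xᵢ − x̄)³ = -196.2011 ⇒ m₃ = -196.2011/4 = -49.05028
m₂^(3/2) = 16.56688^(1.5) = 67.43120
g_1 = m₃ / m₂^(3/2) = -49.05028 / 67.43120 ≈ -0.727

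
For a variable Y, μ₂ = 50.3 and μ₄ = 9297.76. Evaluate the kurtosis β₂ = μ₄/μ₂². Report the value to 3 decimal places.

μ₂² = 50.3² = 2530.09000
μ₄/μ₂² = 9297.76 / 2530.09000 = 3.67487
β₂ ≈ 3.675

3.675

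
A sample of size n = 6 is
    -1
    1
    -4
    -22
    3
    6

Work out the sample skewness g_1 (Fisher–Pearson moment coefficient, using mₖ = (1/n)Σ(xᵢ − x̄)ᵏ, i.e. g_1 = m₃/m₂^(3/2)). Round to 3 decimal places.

x̄ = (-1 + 1 - 4 - 22 + 3 + 6) / 6 = -2.8333
deviations (xᵢ − x̄): 1.8333, 3.8333, -1.1667, -19.1667, 5.8333, 8.8333
Σ(xᵢ − x̄)² = 498.8333 ⇒ m₂ = 498.8333/6 = 83.13889
Σ(xᵢ − x̄)³ = -6092.4444 ⇒ m₃ = -6092.4444/6 = -1015.40741
m₂^(3/2) = 83.13889^(1.5) = 758.06479
g_1 = m₃ / m₂^(3/2) = -1015.40741 / 758.06479 ≈ -1.339

-1.339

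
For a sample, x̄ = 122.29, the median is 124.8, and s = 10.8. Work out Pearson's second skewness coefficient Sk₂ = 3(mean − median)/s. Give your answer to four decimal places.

-0.6972

Sk₂ = 3(122.29 − 124.8) / 10.8 = 3 × -2.5100 / 10.8
    = -7.5300 / 10.8 ≈ -0.6972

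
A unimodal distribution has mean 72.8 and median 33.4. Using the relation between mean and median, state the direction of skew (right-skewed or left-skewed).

mean − median = 72.8 − 33.4 = 39.4
mean > median ⇒ the longer tail is on the right ⇒ right-skewed (positively skewed).

right-skewed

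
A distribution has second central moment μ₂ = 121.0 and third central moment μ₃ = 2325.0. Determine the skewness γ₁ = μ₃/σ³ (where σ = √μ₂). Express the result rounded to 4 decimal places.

σ = √μ₂ = √121.0 = 11.00000
σ³ = μ₂^(3/2) = 1331.00000
γ₁ = μ₃/σ³ = 2325.0 / 1331.00000 ≈ 1.7468

1.7468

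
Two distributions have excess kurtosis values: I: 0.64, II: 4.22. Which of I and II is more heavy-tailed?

Higher excess kurtosis ⇒ heavier tails relative to the normal distribution.
0.64 vs 4.22: the larger is 4.22, so II has heavier tails.

II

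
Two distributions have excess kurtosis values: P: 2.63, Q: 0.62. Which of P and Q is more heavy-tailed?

Higher excess kurtosis ⇒ heavier tails relative to the normal distribution.
2.63 vs 0.62: the larger is 2.63, so P has heavier tails.

P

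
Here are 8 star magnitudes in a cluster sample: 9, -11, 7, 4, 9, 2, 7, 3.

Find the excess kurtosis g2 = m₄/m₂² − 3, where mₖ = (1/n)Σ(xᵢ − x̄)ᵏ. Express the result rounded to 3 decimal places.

1.437

x̄ = 3.7500
Σ(xᵢ − x̄)² = 297.5000 ⇒ m₂ = 37.18750
Σ(xᵢ − x̄)⁴ = 49085.6563 ⇒ m₄ = 6135.70703
m₂² = 1382.91016
g2 = m₄/m₂² − 3 = 4.43681 − 3 ≈ 1.437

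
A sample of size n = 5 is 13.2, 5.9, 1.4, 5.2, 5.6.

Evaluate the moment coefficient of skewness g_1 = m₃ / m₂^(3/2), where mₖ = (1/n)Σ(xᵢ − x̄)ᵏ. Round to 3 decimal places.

x̄ = (13.2 + 5.9 + 1.4 + 5.2 + 5.6) / 5 = 6.2600
deviations (xᵢ − x̄): 6.9400, -0.3600, -4.8600, -1.0600, -0.6600
Σ(xᵢ − x̄)² = 73.4720 ⇒ m₂ = 73.4720/5 = 14.69440
Σ(xᵢ − x̄)³ = 217.9390 ⇒ m₃ = 217.9390/5 = 43.58779
m₂^(3/2) = 14.69440^(1.5) = 56.32845
g_1 = m₃ / m₂^(3/2) = 43.58779 / 56.32845 ≈ 0.774

0.774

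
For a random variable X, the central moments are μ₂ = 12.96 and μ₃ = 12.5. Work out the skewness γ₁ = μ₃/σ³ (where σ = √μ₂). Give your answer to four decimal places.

σ = √μ₂ = √12.96 = 3.60000
σ³ = μ₂^(3/2) = 46.65600
γ₁ = μ₃/σ³ = 12.5 / 46.65600 ≈ 0.2679

0.2679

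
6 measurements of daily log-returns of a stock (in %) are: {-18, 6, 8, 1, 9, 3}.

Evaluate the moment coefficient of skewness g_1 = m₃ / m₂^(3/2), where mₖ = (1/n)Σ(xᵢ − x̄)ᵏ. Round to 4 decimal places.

-1.4447

x̄ = (-18 + 6 + 8 + 1 + 9 + 3) / 6 = 1.5000
deviations (xᵢ − x̄): -19.5000, 4.5000, 6.5000, -0.5000, 7.5000, 1.5000
Σ(xᵢ − x̄)² = 501.5000 ⇒ m₂ = 501.5000/6 = 83.58333
Σ(xᵢ − x̄)³ = -6624.0000 ⇒ m₃ = -6624.0000/6 = -1104.00000
m₂^(3/2) = 83.58333^(1.5) = 764.15161
g_1 = m₃ / m₂^(3/2) = -1104.00000 / 764.15161 ≈ -1.4447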